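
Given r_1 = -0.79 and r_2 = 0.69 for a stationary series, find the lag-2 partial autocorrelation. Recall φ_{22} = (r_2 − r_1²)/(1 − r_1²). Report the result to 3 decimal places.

0.175

φ_{22} = (r_2 − r_1²) / (1 − r_1²)
r_1² = (-0.79)² = 0.6241
Numerator = 0.69 − 0.6241 = 0.0659; denominator = 1 − 0.6241 = 0.3759
φ_{22} = 0.0659 / 0.3759 = 0.175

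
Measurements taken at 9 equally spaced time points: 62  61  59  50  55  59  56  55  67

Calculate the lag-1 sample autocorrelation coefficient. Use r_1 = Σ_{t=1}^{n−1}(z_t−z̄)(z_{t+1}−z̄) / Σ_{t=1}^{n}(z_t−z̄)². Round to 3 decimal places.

Mean z̄ = (62 + 61 + 59 + 50 + 55 + 59 + 56 + 55 + 67)/9 = 58.2222
Numerator Σ_{t=1}^{8}(z_t−z̄)(z_{t+1}−z̄) = 7.3951
Denominator Σ(z_t−z̄)² = 193.5556
r_1 = 7.3951 / 193.5556 = 0.038

0.038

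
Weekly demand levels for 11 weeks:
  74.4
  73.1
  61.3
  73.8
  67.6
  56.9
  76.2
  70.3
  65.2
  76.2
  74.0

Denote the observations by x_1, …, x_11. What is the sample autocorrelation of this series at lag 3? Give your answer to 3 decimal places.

0.602

Mean x̄ = (74.4 + 73.1 + 61.3 + 73.8 + 67.6 + 56.9 + 76.2 + 70.3 + 65.2 + 76.2 + 74.0)/11 = 69.9091
Numerator Σ_{t=1}^{8}(x_t−x̄)(x_{t+3}−x̄) = 248.1125
Denominator Σ(x_t−x̄)² = 412.3891
r_3 = 248.1125 / 412.3891 = 0.602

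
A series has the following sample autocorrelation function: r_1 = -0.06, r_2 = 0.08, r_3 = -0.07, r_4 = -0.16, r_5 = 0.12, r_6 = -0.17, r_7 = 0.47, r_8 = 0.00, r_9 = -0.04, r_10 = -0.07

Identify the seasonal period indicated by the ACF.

The largest autocorrelation is r_7 = 0.47; the remaining lags stay at or below 0.12.
The dominant spike at lag 7 indicates a seasonal period of 7.

7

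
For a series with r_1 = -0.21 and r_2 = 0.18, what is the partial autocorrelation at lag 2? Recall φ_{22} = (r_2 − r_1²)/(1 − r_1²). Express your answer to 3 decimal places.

φ_{22} = (r_2 − r_1²) / (1 − r_1²)
r_1² = (-0.21)² = 0.0441
Numerator = 0.18 − 0.0441 = 0.1359; denominator = 1 − 0.0441 = 0.9559
φ_{22} = 0.1359 / 0.9559 = 0.142

0.142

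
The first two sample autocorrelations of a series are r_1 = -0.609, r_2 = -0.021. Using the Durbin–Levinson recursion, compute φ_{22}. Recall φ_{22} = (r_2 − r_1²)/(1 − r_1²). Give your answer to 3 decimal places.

-0.623

φ_{22} = (r_2 − r_1²) / (1 − r_1²)
r_1² = (-0.609)² = 0.370881
Numerator = -0.021 − 0.3709 = -0.3919; denominator = 1 − 0.3709 = 0.6291
φ_{22} = -0.3919 / 0.6291 = -0.623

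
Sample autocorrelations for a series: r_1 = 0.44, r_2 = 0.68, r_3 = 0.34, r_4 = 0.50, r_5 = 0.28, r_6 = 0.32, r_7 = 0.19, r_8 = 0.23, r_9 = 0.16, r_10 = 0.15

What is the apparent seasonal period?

2

The largest autocorrelation is r_2 = 0.68, with a weaker echo at lag 4 (0.50); the remaining lags stay at or below 0.44.
The dominant spike at lag 2 indicates a seasonal period of 2.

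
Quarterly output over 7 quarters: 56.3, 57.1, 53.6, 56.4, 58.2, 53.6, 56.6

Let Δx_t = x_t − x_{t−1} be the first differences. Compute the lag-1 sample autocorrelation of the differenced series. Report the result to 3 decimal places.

First differences Δx: 0.8, -3.5, 2.8, 1.8, -4.6, 3.0
Mean of differences = 0.0500
Numerator Σ(Δx_t−Δx̄)(Δx_{t+1}−Δx̄) = -29.4675
Denominator Σ(Δx_t−Δx̄)² = 54.1150
r_1(Δx) = -29.4675 / 54.1150 = -0.545

-0.545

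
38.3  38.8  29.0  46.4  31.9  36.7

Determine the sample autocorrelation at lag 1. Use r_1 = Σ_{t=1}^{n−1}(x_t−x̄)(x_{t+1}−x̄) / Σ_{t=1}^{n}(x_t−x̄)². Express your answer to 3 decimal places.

-0.731

Mean x̄ = (38.3 + 38.8 + 29.0 + 46.4 + 31.9 + 36.7)/6 = 36.8500
Deviations from mean: 1.4500, 1.9500, -7.8500, 9.5500, -4.9500, -0.1500
Numerator Σ_{t=1}^{5}(x_t−x̄)(x_{t+1}−x̄) = -133.9775
Denominator Σ(x_t−x̄)² = 183.2550
r_1 = -133.9775 / 183.2550 = -0.731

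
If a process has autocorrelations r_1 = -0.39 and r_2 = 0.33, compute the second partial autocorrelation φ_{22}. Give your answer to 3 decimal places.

0.210

φ_{22} = (r_2 − r_1²) / (1 − r_1²)
r_1² = (-0.39)² = 0.1521
Numerator = 0.33 − 0.1521 = 0.1779; denominator = 1 − 0.1521 = 0.8479
φ_{22} = 0.1779 / 0.8479 = 0.210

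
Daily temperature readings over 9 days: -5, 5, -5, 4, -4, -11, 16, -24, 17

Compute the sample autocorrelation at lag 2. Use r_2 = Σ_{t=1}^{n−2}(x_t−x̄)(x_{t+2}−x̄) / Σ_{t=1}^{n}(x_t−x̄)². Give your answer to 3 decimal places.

Mean x̄ = (-5 + 5 − 5 + 4 − 4 − 11 + 16 − 24 + 17)/9 = -0.7778
Numerator Σ_{t=1}^{7}(x_t−x̄)(x_{t+2}−x̄) = 491.7901
Denominator Σ(x_t−x̄)² = 1343.5556
r_2 = 491.7901 / 1343.5556 = 0.366

0.366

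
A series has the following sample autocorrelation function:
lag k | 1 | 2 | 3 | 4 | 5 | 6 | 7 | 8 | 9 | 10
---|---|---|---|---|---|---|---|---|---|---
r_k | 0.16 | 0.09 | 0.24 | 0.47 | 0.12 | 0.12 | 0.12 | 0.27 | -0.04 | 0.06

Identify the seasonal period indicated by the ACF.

4

The largest autocorrelation is r_4 = 0.47, with a weaker echo at lag 8 (0.27); the remaining lags stay at or below 0.24.
The dominant spike at lag 4 indicates a seasonal period of 4.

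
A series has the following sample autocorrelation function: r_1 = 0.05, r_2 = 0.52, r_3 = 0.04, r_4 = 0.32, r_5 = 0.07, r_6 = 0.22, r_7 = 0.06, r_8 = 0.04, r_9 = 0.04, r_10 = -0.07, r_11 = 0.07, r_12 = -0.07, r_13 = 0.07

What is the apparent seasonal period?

2

The largest autocorrelation is r_2 = 0.52, with weaker echoes at lags 4 (0.32) and 6 (0.22); the remaining lags stay at or below 0.07.
The dominant spike at lag 2 indicates a seasonal period of 2.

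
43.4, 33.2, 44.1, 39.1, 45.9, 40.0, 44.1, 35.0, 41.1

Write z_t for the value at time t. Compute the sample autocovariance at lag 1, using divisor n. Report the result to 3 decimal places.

-9.705

Mean z̄ = (43.4 + 33.2 + 44.1 + 39.1 + 45.9 + 40.0 + 44.1 + 35.0 + 41.1)/9 = 40.6556
Σ_{t=1}^{8}(z_t−z̄)(z_{t+1}−z̄) = -87.3475
γ_1 = -87.3475 / 9 = -9.705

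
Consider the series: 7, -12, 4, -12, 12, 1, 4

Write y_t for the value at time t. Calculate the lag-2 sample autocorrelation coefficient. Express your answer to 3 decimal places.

Mean ȳ = (7 − 12 + 4 − 12 + 12 + 1 + 4)/7 = 0.5714
Numerator Σ_{t=1}^{5}(y_t−ȳ)(y_{t+2}−ȳ) = 253.0612
Denominator Σ(y_t−ȳ)² = 511.7143
r_2 = 253.0612 / 511.7143 = 0.495

0.495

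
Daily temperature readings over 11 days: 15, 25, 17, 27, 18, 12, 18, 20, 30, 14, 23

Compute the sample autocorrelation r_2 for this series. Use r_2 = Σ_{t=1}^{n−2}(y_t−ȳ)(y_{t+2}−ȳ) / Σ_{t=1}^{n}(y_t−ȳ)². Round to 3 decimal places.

0.044

Mean ȳ = (15 + 25 + 17 + 27 + 18 + 12 + 18 + 20 + 30 + 14 + 23)/11 = 19.9091
Numerator Σ_{t=1}^{9}(y_t−ȳ)(y_{t+2}−ȳ) = 14.1653
Denominator Σ(y_t−ȳ)² = 324.9091
r_2 = 14.1653 / 324.9091 = 0.044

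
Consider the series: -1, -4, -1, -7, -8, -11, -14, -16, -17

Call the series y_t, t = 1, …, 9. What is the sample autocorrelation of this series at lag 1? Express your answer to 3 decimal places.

Mean ȳ = (-1 − 4 − 1 − 7 − 8 − 11 − 14 − 16 − 17)/9 = -8.7778
Numerator Σ_{t=1}^{8}(y_t−ȳ)(y_{t+1}−ȳ) = 196.5062
Denominator Σ(y_t−ȳ)² = 299.5556
r_1 = 196.5062 / 299.5556 = 0.656

0.656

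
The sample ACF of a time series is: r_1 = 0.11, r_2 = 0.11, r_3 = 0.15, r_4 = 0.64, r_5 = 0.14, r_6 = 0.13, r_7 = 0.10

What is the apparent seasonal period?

4

The largest autocorrelation is r_4 = 0.64; the remaining lags stay at or below 0.15.
The dominant spike at lag 4 indicates a seasonal period of 4.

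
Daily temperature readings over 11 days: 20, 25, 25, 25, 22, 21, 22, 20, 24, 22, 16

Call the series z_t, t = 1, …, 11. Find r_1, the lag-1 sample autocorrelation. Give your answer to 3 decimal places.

Mean z̄ = (20 + 25 + 25 + 25 + 22 + 21 + 22 + 20 + 24 + 22 + 16)/11 = 22.0000
Numerator Σ_{t=1}^{10}(z_t−z̄)(z_{t+1}−z̄) = 8.0000
Denominator Σ(z_t−z̄)² = 76.0000
r_1 = 8.0000 / 76.0000 = 0.105

0.105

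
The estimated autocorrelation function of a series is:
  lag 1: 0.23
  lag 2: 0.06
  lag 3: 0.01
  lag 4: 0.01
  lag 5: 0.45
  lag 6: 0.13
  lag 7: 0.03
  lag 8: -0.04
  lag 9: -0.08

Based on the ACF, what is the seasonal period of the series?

5

The largest autocorrelation is r_5 = 0.45; the remaining lags stay at or below 0.23. The elevated value at lag 1 (0.23), dropping to 0.06 at lag 2, reflects decaying short-term dependence rather than seasonality.
The dominant spike at lag 5 indicates a seasonal period of 5.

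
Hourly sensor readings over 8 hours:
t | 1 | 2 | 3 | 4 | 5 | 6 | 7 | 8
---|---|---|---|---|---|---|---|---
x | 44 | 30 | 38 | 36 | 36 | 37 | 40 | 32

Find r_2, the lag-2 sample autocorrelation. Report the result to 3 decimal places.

Mean x̄ = (44 + 30 + 38 + 36 + 36 + 37 + 40 + 32)/8 = 36.6250
Deviations from mean: 7.3750, -6.6250, 1.3750, -0.6250, -0.6250, 0.3750, 3.3750, -4.6250
Σ(x_t−x̄)(x_{t+2}−x̄) = (10.1406) + (4.1406) + (-0.8594) + (-0.2344) + (-2.1094) + (-1.7344) = 9.3438
Denominator Σ(x_t−x̄)² = 133.8750
r_2 = 9.3438 / 133.8750 = 0.070

0.070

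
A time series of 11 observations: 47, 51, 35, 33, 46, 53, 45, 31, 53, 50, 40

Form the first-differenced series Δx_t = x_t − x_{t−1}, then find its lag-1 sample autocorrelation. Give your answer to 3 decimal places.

-0.191

First differences Δx: 4, -16, -2, 13, 7, -8, -14, 22, -3, -10
Mean of differences = -0.7000
Numerator Σ(Δx_t−Δx̄)(Δx_{t+1}−Δx̄) = -256.1900
Denominator Σ(Δx_t−Δx̄)² = 1342.1000
r_1(Δx) = -256.1900 / 1342.1000 = -0.191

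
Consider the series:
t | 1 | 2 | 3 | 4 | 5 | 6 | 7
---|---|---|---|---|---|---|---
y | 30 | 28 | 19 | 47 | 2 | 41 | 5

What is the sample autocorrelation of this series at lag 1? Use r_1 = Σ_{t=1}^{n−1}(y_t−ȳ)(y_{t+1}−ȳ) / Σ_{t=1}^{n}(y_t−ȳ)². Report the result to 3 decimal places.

Mean ȳ = (30 + 28 + 19 + 47 + 2 + 41 + 5)/7 = 24.5714
Deviations from mean: 5.4286, 3.4286, -5.5714, 22.4286, -22.5714, 16.4286, -19.5714
Numerator Σ_{t=1}^{6}(y_t−ȳ)(y_{t+1}−ȳ) = -1324.0408
Denominator Σ(y_t−ȳ)² = 1737.7143
r_1 = -1324.0408 / 1737.7143 = -0.762

-0.762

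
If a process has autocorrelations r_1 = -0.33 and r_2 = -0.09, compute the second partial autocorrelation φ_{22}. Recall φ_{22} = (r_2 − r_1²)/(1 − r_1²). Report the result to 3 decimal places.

φ_{22} = (r_2 − r_1²) / (1 − r_1²)
r_1² = (-0.33)² = 0.1089
Numerator = -0.09 − 0.1089 = -0.1989; denominator = 1 − 0.1089 = 0.8911
φ_{22} = -0.1989 / 0.8911 = -0.223

-0.223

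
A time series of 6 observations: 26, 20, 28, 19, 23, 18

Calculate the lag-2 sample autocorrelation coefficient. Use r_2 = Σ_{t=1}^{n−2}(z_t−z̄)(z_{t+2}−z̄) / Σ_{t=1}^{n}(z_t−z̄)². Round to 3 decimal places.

Mean z̄ = (26 + 20 + 28 + 19 + 23 + 18)/6 = 22.3333
Deviations from mean: 3.6667, -2.3333, 5.6667, -3.3333, 0.6667, -4.3333
Σ(z_t−z̄)(z_{t+2}−z̄) = (20.7778) + (7.7778) + (3.7778) + (14.4444) = 46.7778
Denominator Σ(z_t−z̄)² = 81.3333
r_2 = 46.7778 / 81.3333 = 0.575

0.575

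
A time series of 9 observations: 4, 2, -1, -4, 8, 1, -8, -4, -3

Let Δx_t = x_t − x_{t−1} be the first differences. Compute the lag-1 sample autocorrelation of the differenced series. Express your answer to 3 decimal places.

First differences Δx: -2, -3, -3, 12, -7, -9, 4, 1
Mean of differences = -0.8750
Numerator Σ(Δx_t−Δx̄)(Δx_{t+1}−Δx̄) = -80.0156
Denominator Σ(Δx_t−Δx̄)² = 306.8750
r_1(Δx) = -80.0156 / 306.8750 = -0.261

-0.261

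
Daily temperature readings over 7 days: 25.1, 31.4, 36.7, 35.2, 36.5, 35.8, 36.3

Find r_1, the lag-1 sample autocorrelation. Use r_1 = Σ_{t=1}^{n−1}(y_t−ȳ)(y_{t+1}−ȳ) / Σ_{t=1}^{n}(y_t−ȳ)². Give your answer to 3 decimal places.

Mean ȳ = (25.1 + 31.4 + 36.7 + 35.2 + 36.5 + 35.8 + 36.3)/7 = 33.8571
Deviations from mean: -8.7571, -2.4571, 2.8429, 1.3429, 2.6429, 1.9429, 2.4429
Numerator Σ_{t=1}^{6}(y_t−ȳ)(y_{t+1}−ȳ) = 31.7796
Denominator Σ(y_t−ȳ)² = 109.3371
r_1 = 31.7796 / 109.3371 = 0.291

0.291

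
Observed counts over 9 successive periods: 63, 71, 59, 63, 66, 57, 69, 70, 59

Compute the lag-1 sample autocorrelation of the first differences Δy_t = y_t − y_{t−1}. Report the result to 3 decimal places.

-0.462

First differences Δy: 8, -12, 4, 3, -9, 12, 1, -11
Mean of differences = -0.5000
Numerator Σ(Δy_t−Δȳ)(Δy_{t+1}−Δȳ) = -266.7500
Denominator Σ(Δy_t−Δȳ)² = 578.0000
r_1(Δy) = -266.7500 / 578.0000 = -0.462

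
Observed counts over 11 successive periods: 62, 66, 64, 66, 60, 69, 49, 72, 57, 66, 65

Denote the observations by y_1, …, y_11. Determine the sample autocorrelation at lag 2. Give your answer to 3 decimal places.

0.561

Mean ȳ = (62 + 66 + 64 + 66 + 60 + 69 + 49 + 72 + 57 + 66 + 65)/11 = 63.2727
Numerator Σ_{t=1}^{9}(y_t−ȳ)(y_{t+2}−ȳ) = 218.9421
Denominator Σ(y_t−ȳ)² = 390.1818
r_2 = 218.9421 / 390.1818 = 0.561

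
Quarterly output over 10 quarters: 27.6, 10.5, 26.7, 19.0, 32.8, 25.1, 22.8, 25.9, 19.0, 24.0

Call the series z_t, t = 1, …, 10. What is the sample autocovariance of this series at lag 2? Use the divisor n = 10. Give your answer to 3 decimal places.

9.762

Mean z̄ = (27.6 + 10.5 + 26.7 + 19.0 + 32.8 + 25.1 + 22.8 + 25.9 + 19.0 + 24.0)/10 = 23.3400
Σ_{t=1}^{8}(z_t−z̄)(z_{t+2}−z̄) = 97.6168
γ_2 = 97.6168 / 10 = 9.762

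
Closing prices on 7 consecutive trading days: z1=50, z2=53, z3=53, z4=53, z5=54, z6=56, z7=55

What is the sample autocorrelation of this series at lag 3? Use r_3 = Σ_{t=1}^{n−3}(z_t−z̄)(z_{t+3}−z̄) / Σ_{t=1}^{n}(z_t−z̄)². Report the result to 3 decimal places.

Mean z̄ = (50 + 53 + 53 + 53 + 54 + 56 + 55)/7 = 53.4286
Deviations from mean: -3.4286, -0.4286, -0.4286, -0.4286, 0.5714, 2.5714, 1.5714
Σ(z_t−z̄)(z_{t+3}−z̄) = (1.4694) + (-0.2449) + (-1.1020) + (-0.6735) = -0.5510
Denominator Σ(z_t−z̄)² = 21.7143
r_3 = -0.5510 / 21.7143 = -0.025

-0.025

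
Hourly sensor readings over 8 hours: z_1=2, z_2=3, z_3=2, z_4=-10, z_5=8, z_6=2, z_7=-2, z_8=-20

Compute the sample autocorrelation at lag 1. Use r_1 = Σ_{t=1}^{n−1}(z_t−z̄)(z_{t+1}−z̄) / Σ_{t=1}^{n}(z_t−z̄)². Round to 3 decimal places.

-0.060

Mean z̄ = (2 + 3 + 2 − 10 + 8 + 2 − 2 − 20)/8 = -1.8750
Numerator Σ_{t=1}^{7}(z_t−z̄)(z_{t+1}−z̄) = -33.8906
Denominator Σ(z_t−z̄)² = 560.8750
r_1 = -33.8906 / 560.8750 = -0.060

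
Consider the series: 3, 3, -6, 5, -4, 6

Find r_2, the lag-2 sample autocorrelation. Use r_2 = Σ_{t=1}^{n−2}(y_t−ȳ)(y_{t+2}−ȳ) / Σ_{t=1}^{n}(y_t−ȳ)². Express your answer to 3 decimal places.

0.403

Mean ȳ = (3 + 3 − 6 + 5 − 4 + 6)/6 = 1.1667
Deviations from mean: 1.8333, 1.8333, -7.1667, 3.8333, -5.1667, 4.8333
Σ(y_t−ȳ)(y_{t+2}−ȳ) = (-13.1389) + (7.0278) + (37.0278) + (18.5278) = 49.4444
Denominator Σ(y_t−ȳ)² = 122.8333
r_2 = 49.4444 / 122.8333 = 0.403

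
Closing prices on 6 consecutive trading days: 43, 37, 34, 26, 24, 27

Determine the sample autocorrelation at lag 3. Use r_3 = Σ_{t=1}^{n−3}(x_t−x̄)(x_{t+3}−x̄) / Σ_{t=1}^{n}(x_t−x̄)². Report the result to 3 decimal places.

Mean x̄ = (43 + 37 + 34 + 26 + 24 + 27)/6 = 31.8333
Deviations from mean: 11.1667, 5.1667, 2.1667, -5.8333, -7.8333, -4.8333
Numerator Σ_{t=1}^{3}(x_t−x̄)(x_{t+3}−x̄) = -116.0833
Denominator Σ(x_t−x̄)² = 274.8333
r_3 = -116.0833 / 274.8333 = -0.422

-0.422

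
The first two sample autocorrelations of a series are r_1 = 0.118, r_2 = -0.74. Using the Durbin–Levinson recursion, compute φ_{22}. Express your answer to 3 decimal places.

φ_{22} = (r_2 − r_1²) / (1 − r_1²)
r_1² = (0.118)² = 0.013924
Numerator = -0.74 − 0.0139 = -0.7539; denominator = 1 − 0.0139 = 0.9861
φ_{22} = -0.7539 / 0.9861 = -0.765

-0.765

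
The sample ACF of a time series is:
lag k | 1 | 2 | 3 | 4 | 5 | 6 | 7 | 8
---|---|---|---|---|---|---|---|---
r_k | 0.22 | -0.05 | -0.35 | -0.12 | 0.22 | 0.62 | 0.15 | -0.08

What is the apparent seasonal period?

The largest autocorrelation is r_6 = 0.62; the remaining lags stay at or below 0.22.
The dominant spike at lag 6 indicates a seasonal period of 6.

6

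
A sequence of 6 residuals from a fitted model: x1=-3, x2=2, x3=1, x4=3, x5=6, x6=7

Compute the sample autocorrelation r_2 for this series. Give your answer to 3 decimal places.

0.078

Mean x̄ = (-3 + 2 + 1 + 3 + 6 + 7)/6 = 2.6667
Σ(x_t−x̄)(x_{t+2}−x̄) = (9.4444) + (-0.2222) + (-5.5556) + (1.4444) = 5.1111
Denominator Σ(x_t−x̄)² = 65.3333
r_2 = 5.1111 / 65.3333 = 0.078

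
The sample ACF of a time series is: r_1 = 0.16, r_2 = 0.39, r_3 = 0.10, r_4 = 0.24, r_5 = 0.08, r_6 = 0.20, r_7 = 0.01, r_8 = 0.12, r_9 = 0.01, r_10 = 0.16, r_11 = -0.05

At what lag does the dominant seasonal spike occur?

The largest autocorrelation is r_2 = 0.39, with weaker echoes at lags 4 (0.24) and 6 (0.20); the remaining lags stay at or below 0.16.
The dominant spike at lag 2 indicates a seasonal period of 2.

2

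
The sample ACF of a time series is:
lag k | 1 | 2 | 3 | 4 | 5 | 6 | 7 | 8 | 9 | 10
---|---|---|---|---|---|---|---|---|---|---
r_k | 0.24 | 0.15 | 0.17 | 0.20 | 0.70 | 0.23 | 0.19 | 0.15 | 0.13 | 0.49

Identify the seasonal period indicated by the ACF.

5

The largest autocorrelation is r_5 = 0.70, with a weaker echo at lag 10 (0.49); the remaining lags stay at or below 0.24.
The dominant spike at lag 5 indicates a seasonal period of 5.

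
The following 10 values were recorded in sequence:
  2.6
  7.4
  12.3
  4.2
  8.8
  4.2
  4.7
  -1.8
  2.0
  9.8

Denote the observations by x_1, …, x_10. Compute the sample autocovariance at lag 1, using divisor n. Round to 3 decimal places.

Mean x̄ = (2.6 + 7.4 + 12.3 + 4.2 + 8.8 + 4.2 + 4.7 − 1.8 + 2.0 + 9.8)/10 = 5.4200
Σ_{t=1}^{9}(x_t−x̄)(x_{t+1}−x̄) = 7.1876
γ_1 = 7.1876 / 10 = 0.719

0.719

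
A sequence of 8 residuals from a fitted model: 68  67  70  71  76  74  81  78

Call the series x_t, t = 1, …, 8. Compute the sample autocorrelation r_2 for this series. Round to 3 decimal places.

Mean x̄ = (68 + 67 + 70 + 71 + 76 + 74 + 81 + 78)/8 = 73.1250
Numerator Σ_{t=1}^{6}(x_t−x̄)(x_{t+2}−x̄) = 45.0938
Denominator Σ(x_t−x̄)² = 172.8750
r_2 = 45.0938 / 172.8750 = 0.261

0.261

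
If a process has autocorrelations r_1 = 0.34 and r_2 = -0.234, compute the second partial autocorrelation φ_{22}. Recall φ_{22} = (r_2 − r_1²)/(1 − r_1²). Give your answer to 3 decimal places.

-0.395

φ_{22} = (r_2 − r_1²) / (1 − r_1²)
r_1² = (0.34)² = 0.1156
Numerator = -0.234 − 0.1156 = -0.3496; denominator = 1 − 0.1156 = 0.8844
φ_{22} = -0.3496 / 0.8844 = -0.395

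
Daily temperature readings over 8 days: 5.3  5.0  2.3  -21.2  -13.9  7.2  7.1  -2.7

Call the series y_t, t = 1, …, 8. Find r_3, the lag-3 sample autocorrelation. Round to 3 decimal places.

Mean ȳ = (5.3 + 5.0 + 2.3 − 21.2 − 13.9 + 7.2 + 7.1 − 2.7)/8 = -1.3625
Σ(y_t−ȳ)(y_{t+3}−ȳ) = (-132.1673) + (-79.7698) + (31.3602) + (-167.8748) + (16.7689) = -331.6830
Denominator Σ(y_t−ȳ)² = 795.7188
r_3 = -331.6830 / 795.7188 = -0.417

-0.417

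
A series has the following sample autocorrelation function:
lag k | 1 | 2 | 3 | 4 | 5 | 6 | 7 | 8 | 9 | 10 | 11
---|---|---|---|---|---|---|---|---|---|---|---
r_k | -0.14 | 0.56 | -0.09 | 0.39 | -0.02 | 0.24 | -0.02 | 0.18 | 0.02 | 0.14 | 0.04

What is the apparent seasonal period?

The largest autocorrelation is r_2 = 0.56, with weaker echoes at lags 4 (0.39), 6 (0.24) and 8 (0.18); the remaining lags stay at or below 0.14.
The dominant spike at lag 2 indicates a seasonal period of 2.

2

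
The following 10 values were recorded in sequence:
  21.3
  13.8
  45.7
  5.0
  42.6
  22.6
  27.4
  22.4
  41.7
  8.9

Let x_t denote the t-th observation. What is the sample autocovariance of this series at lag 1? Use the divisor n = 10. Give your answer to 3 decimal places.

Mean x̄ = (21.3 + 13.8 + 45.7 + 5.0 + 42.6 + 22.6 + 27.4 + 22.4 + 41.7 + 8.9)/10 = 25.1400
Σ_{t=1}^{9}(x_t−x̄)(x_{t+1}−x̄) = -1325.9176
γ_1 = -1325.9176 / 10 = -132.592

-132.592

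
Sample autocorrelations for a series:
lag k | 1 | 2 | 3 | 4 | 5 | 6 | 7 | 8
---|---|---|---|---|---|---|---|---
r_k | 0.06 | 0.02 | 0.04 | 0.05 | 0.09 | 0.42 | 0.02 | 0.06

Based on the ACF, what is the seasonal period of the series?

6

The largest autocorrelation is r_6 = 0.42; the remaining lags stay at or below 0.09.
The dominant spike at lag 6 indicates a seasonal period of 6.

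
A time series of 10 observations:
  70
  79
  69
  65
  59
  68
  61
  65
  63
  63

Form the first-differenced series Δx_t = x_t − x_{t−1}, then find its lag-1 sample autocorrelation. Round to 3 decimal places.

-0.509

First differences Δx: 9, -10, -4, -6, 9, -7, 4, -2, 0
Mean of differences = -0.7778
Numerator Σ(Δx_t−Δx̄)(Δx_{t+1}−Δx̄) = -192.0494
Denominator Σ(Δx_t−Δx̄)² = 377.5556
r_1(Δx) = -192.0494 / 377.5556 = -0.509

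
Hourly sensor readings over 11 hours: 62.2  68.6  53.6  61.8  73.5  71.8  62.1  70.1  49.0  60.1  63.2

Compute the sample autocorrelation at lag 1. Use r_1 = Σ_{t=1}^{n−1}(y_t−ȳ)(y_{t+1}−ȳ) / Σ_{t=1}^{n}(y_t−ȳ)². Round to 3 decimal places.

Mean ȳ = (62.2 + 68.6 + 53.6 + 61.8 + 73.5 + 71.8 + 62.1 + 70.1 + 49.0 + 60.1 + 63.2)/11 = 63.2727
Numerator Σ_{t=1}^{10}(y_t−ȳ)(y_{t+1}−ȳ) = -40.7862
Denominator Σ(y_t−ȳ)² = 564.3418
r_1 = -40.7862 / 564.3418 = -0.072

-0.072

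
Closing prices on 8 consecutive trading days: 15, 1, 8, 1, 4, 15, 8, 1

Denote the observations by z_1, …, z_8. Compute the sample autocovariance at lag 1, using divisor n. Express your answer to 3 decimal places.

-8.252

Mean z̄ = (15 + 1 + 8 + 1 + 4 + 15 + 8 + 1)/8 = 6.6250
Σ_{t=1}^{7}(z_t−z̄)(z_{t+1}−z̄) = -66.0156
γ_1 = -66.0156 / 8 = -8.252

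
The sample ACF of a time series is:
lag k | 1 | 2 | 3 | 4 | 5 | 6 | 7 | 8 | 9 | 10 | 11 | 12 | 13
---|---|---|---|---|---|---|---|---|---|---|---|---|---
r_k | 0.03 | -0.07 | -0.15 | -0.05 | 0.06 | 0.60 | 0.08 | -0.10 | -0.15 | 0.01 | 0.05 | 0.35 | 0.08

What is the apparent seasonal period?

The largest autocorrelation is r_6 = 0.60, with a weaker echo at lag 12 (0.35); the remaining lags stay at or below 0.08.
The dominant spike at lag 6 indicates a seasonal period of 6.

6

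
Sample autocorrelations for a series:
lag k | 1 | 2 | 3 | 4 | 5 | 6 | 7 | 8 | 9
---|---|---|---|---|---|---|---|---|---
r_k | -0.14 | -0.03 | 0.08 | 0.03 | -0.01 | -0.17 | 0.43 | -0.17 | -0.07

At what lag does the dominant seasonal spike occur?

The largest autocorrelation is r_7 = 0.43; the remaining lags stay at or below 0.08.
The dominant spike at lag 7 indicates a seasonal period of 7.

7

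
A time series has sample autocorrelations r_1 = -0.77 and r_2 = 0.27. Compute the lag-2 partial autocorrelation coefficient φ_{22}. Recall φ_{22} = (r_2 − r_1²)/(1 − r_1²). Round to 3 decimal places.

-0.793

φ_{22} = (r_2 − r_1²) / (1 − r_1²)
r_1² = (-0.77)² = 0.5929
Numerator = 0.27 − 0.5929 = -0.3229; denominator = 1 − 0.5929 = 0.4071
φ_{22} = -0.3229 / 0.4071 = -0.793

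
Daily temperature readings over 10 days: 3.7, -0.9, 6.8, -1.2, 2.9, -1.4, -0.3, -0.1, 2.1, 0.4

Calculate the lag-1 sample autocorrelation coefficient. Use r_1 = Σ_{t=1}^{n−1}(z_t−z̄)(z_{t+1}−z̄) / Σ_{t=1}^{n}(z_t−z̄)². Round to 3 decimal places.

-0.557

Mean z̄ = (3.7 − 0.9 + 6.8 − 1.2 + 2.9 − 1.4 − 0.3 − 0.1 + 2.1 + 0.4)/10 = 1.2000
Numerator Σ_{t=1}^{9}(z_t−z̄)(z_{t+1}−z̄) = -34.9900
Denominator Σ(z_t−z̄)² = 62.8200
r_1 = -34.9900 / 62.8200 = -0.557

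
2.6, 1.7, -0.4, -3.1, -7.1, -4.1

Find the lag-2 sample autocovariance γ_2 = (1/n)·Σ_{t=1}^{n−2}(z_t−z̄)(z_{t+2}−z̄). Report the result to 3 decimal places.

-0.473

Mean z̄ = (2.6 + 1.7 − 0.4 − 3.1 − 7.1 − 4.1)/6 = -1.7333
Σ_{t=1}^{4}(z_t−z̄)(z_{t+2}−z̄) = -2.8356
γ_2 = -2.8356 / 6 = -0.473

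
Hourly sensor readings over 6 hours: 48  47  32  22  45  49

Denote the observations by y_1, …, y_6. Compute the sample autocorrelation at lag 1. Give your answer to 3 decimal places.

Mean ȳ = (48 + 47 + 32 + 22 + 45 + 49)/6 = 40.5000
Deviations from mean: 7.5000, 6.5000, -8.5000, -18.5000, 4.5000, 8.5000
Numerator Σ_{t=1}^{5}(y_t−ȳ)(y_{t+1}−ȳ) = 105.7500
Denominator Σ(y_t−ȳ)² = 605.5000
r_1 = 105.7500 / 605.5000 = 0.175

0.175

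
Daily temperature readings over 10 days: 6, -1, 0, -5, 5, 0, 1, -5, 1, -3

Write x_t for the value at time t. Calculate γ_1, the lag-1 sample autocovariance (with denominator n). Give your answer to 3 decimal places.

Mean x̄ = (6 − 1 + 0 − 5 + 5 + 0 + 1 − 5 + 1 − 3)/10 = -0.1000
Σ_{t=1}^{9}(x_t−x̄)(x_{t+1}−x̄) = -44.4100
γ_1 = -44.4100 / 10 = -4.441

-4.441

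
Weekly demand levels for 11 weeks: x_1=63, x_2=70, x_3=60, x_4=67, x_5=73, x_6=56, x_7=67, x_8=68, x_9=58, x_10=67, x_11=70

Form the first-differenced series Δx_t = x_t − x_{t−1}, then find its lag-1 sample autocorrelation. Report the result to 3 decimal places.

-0.539

First differences Δx: 7, -10, 7, 6, -17, 11, 1, -10, 9, 3
Mean of differences = 0.7000
Numerator Σ(Δx_t−Δx̄)(Δx_{t+1}−Δx̄) = -447.3900
Denominator Σ(Δx_t−Δx̄)² = 830.1000
r_1(Δx) = -447.3900 / 830.1000 = -0.539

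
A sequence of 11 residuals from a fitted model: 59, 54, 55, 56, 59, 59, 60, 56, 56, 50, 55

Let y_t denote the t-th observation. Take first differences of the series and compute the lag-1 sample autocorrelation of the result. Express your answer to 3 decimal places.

First differences Δy: -5, 1, 1, 3, 0, 1, -4, 0, -6, 5
Mean of differences = -0.4000
Numerator Σ(Δy_t−Δȳ)(Δy_{t+1}−Δȳ) = -36.7600
Denominator Σ(Δy_t−Δȳ)² = 112.4000
r_1(Δy) = -36.7600 / 112.4000 = -0.327

-0.327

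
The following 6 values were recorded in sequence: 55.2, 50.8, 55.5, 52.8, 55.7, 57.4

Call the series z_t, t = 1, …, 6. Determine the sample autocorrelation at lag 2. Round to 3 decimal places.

0.118

Mean z̄ = (55.2 + 50.8 + 55.5 + 52.8 + 55.7 + 57.4)/6 = 54.5667
Deviations from mean: 0.6333, -3.7667, 0.9333, -1.7667, 1.1333, 2.8333
Σ(z_t−z̄)(z_{t+2}−z̄) = (0.5911) + (6.6544) + (1.0578) + (-5.0056) = 3.2978
Denominator Σ(z_t−z̄)² = 27.8933
r_2 = 3.2978 / 27.8933 = 0.118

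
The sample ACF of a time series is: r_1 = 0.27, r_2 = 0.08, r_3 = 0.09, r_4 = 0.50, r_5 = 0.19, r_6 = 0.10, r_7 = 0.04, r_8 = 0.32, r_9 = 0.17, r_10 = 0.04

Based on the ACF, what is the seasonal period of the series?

4

The largest autocorrelation is r_4 = 0.50, with a weaker echo at lag 8 (0.32); the remaining lags stay at or below 0.27. The elevated value at lag 1 (0.27), dropping to 0.08 at lag 2, reflects decaying short-term dependence rather than seasonality.
The dominant spike at lag 4 indicates a seasonal period of 4.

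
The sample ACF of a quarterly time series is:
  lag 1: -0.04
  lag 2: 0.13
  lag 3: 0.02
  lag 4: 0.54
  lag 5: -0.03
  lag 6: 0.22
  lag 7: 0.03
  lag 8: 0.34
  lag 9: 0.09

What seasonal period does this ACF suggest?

The largest autocorrelation is r_4 = 0.54, with a weaker echo at lag 8 (0.34); the remaining lags stay at or below 0.22.
The dominant spike at lag 4 indicates a seasonal period of 4.

4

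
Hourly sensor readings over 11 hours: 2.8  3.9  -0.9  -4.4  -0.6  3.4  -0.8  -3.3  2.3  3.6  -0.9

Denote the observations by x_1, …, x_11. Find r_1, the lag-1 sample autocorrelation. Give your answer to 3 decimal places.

Mean x̄ = (2.8 + 3.9 − 0.9 − 4.4 − 0.6 + 3.4 − 0.8 − 3.3 + 2.3 + 3.6 − 0.9)/11 = 0.4636
Numerator Σ_{t=1}^{10}(x_t−x̄)(x_{t+1}−x̄) = 7.6414
Denominator Σ(x_t−x̄)² = 83.3655
r_1 = 7.6414 / 83.3655 = 0.092

0.092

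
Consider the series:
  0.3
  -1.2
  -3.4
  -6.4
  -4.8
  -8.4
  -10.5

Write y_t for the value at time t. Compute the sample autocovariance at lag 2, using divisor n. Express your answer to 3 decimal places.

Mean ȳ = (0.3 − 1.2 − 3.4 − 6.4 − 4.8 − 8.4 − 10.5)/7 = -4.9143
Σ_{t=1}^{5}(y_t−ȳ)(y_{t+2}−ȳ) = 7.0910
γ_2 = 7.0910 / 7 = 1.013

1.013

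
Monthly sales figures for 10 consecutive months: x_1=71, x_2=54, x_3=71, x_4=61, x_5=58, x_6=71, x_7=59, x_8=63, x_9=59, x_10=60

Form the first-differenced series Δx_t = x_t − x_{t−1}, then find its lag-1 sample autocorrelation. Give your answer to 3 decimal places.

First differences Δx: -17, 17, -10, -3, 13, -12, 4, -4, 1
Mean of differences = -1.2222
Numerator Σ(Δx_t−Δx̄)(Δx_{t+1}−Δx̄) = -687.3827
Denominator Σ(Δx_t−Δx̄)² = 1019.5556
r_1(Δx) = -687.3827 / 1019.5556 = -0.674

-0.674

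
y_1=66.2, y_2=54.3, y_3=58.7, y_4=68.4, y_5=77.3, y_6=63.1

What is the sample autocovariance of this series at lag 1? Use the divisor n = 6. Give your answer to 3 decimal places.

Mean ȳ = (66.2 + 54.3 + 58.7 + 68.4 + 77.3 + 63.1)/6 = 64.6667
Σ_{t=1}^{5}(y_t−ȳ)(y_{t+1}−ȳ) = 51.0556
γ_1 = 51.0556 / 6 = 8.509

8.509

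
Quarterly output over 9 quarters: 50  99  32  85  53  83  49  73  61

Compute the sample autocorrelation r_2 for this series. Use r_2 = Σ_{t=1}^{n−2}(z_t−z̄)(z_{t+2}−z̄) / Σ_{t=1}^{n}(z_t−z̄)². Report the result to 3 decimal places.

0.634

Mean z̄ = (50 + 99 + 32 + 85 + 53 + 83 + 49 + 73 + 61)/9 = 65.0000
Numerator Σ_{t=1}^{7}(z_t−z̄)(z_{t+2}−z̄) = 2331.0000
Denominator Σ(z_t−z̄)² = 3674.0000
r_2 = 2331.0000 / 3674.0000 = 0.634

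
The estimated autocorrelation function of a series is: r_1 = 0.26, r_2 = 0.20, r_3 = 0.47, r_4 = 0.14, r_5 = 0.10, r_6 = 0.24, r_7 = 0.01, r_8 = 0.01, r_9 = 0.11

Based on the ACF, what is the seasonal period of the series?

3

The largest autocorrelation is r_3 = 0.47; the remaining lags stay at or below 0.26. The elevated value at lag 1 (0.26), dropping to 0.20 at lag 2, reflects decaying short-term dependence rather than seasonality.
The dominant spike at lag 3 indicates a seasonal period of 3.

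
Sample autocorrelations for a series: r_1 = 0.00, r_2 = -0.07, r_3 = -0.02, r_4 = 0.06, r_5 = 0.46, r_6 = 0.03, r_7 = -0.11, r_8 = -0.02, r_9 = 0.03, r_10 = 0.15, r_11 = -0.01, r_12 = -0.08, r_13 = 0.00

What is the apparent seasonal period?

5

The largest autocorrelation is r_5 = 0.46, with a weaker echo at lag 10 (0.15); the remaining lags stay at or below 0.06.
The dominant spike at lag 5 indicates a seasonal period of 5.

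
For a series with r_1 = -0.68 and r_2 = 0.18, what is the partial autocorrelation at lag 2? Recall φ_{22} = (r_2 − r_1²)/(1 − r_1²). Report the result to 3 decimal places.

-0.525

φ_{22} = (r_2 − r_1²) / (1 − r_1²)
r_1² = (-0.68)² = 0.4624
Numerator = 0.18 − 0.4624 = -0.2824; denominator = 1 − 0.4624 = 0.5376
φ_{22} = -0.2824 / 0.5376 = -0.525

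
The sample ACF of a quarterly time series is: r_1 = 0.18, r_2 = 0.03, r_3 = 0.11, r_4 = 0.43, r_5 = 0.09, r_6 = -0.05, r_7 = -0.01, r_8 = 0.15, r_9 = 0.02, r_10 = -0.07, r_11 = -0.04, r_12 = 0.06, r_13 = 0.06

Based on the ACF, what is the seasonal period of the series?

4

The largest autocorrelation is r_4 = 0.43; the remaining lags stay at or below 0.18.
The dominant spike at lag 4 indicates a seasonal period of 4.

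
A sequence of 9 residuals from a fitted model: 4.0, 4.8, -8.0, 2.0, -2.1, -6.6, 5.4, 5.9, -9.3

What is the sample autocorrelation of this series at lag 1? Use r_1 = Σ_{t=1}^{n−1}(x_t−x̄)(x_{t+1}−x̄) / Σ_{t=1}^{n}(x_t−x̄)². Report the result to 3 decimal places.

Mean x̄ = (4.0 + 4.8 − 8.0 + 2.0 − 2.1 − 6.6 + 5.4 + 5.9 − 9.3)/9 = -0.4333
Numerator Σ_{t=1}^{8}(x_t−x̄)(x_{t+1}−x̄) = -83.7711
Denominator Σ(x_t−x̄)² = 303.7800
r_1 = -83.7711 / 303.7800 = -0.276

-0.276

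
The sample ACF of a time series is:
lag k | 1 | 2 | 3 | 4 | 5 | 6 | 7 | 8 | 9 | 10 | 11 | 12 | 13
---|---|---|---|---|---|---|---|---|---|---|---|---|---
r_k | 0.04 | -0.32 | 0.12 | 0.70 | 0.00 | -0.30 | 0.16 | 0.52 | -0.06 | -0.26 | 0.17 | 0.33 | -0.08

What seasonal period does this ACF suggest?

4

The largest autocorrelation is r_4 = 0.70, with weaker echoes at lags 8 (0.52) and 12 (0.33); the remaining lags stay at or below 0.17.
The dominant spike at lag 4 indicates a seasonal period of 4.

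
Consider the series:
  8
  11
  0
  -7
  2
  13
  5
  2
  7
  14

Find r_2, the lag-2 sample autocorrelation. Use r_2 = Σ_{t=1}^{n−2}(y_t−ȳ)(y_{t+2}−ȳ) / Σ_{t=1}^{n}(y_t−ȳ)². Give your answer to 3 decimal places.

Mean ȳ = (8 + 11 + 0 − 7 + 2 + 13 + 5 + 2 + 7 + 14)/10 = 5.5000
Numerator Σ_{t=1}^{8}(y_t−ȳ)(y_{t+2}−ȳ) = -212.0000
Denominator Σ(y_t−ȳ)² = 378.5000
r_2 = -212.0000 / 378.5000 = -0.560

-0.560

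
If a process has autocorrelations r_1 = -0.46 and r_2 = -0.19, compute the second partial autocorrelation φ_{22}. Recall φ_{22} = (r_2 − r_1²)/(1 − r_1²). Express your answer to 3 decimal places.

φ_{22} = (r_2 − r_1²) / (1 − r_1²)
r_1² = (-0.46)² = 0.2116
Numerator = -0.19 − 0.2116 = -0.4016; denominator = 1 − 0.2116 = 0.7884
φ_{22} = -0.4016 / 0.7884 = -0.509

-0.509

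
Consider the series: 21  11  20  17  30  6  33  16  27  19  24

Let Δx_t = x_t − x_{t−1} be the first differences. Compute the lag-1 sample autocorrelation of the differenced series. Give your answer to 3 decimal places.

First differences Δx: -10, 9, -3, 13, -24, 27, -17, 11, -8, 5
Mean of differences = 0.3000
Numerator Σ(Δx_t−Δx̄)(Δx_{t+1}−Δx̄) = -1892.4900
Denominator Σ(Δx_t−Δx̄)² = 2162.1000
r_1(Δx) = -1892.4900 / 2162.1000 = -0.875

-0.875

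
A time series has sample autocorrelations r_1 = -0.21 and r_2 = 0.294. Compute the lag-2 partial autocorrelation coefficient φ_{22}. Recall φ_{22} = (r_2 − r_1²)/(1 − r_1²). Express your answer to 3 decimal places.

φ_{22} = (r_2 − r_1²) / (1 − r_1²)
r_1² = (-0.21)² = 0.0441
Numerator = 0.294 − 0.0441 = 0.2499; denominator = 1 − 0.0441 = 0.9559
φ_{22} = 0.2499 / 0.9559 = 0.261

0.261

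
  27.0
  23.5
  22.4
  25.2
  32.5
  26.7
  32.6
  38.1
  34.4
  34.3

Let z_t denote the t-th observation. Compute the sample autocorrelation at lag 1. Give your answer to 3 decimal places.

0.583

Mean z̄ = (27.0 + 23.5 + 22.4 + 25.2 + 32.5 + 26.7 + 32.6 + 38.1 + 34.4 + 34.3)/10 = 29.6700
Numerator Σ_{t=1}^{9}(z_t−z̄)(z_{t+1}−z̄) = 150.5431
Denominator Σ(z_t−z̄)² = 258.3210
r_1 = 150.5431 / 258.3210 = 0.583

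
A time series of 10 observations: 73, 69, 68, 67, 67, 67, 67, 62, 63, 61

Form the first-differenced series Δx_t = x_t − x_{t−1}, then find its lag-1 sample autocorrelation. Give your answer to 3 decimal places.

First differences Δx: -4, -1, -1, 0, 0, 0, -5, 1, -2
Mean of differences = -1.3333
Numerator Σ(Δx_t−Δx̄)(Δx_{t+1}−Δx̄) = -11.7778
Denominator Σ(Δx_t−Δx̄)² = 32.0000
r_1(Δx) = -11.7778 / 32.0000 = -0.368

-0.368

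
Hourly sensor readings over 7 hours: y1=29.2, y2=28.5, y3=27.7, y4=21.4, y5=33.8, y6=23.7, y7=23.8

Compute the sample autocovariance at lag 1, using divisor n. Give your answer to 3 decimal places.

-7.076

Mean ȳ = (29.2 + 28.5 + 27.7 + 21.4 + 33.8 + 23.7 + 23.8)/7 = 26.8714
Σ_{t=1}^{6}(y_t−ȳ)(y_{t+1}−ȳ) = -49.5337
γ_1 = -49.5337 / 7 = -7.076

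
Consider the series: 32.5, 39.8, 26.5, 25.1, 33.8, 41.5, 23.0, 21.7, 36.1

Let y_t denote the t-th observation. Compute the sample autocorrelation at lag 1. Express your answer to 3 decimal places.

Mean ȳ = (32.5 + 39.8 + 26.5 + 25.1 + 33.8 + 41.5 + 23.0 + 21.7 + 36.1)/9 = 31.1111
Numerator Σ_{t=1}^{8}(y_t−ȳ)(y_{t+1}−ȳ) = -43.3901
Denominator Σ(y_t−ȳ)² = 429.2289
r_1 = -43.3901 / 429.2289 = -0.101

-0.101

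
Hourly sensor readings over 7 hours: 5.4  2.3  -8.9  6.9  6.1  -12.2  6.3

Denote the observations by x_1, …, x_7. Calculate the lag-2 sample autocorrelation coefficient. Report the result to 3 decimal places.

Mean x̄ = (5.4 + 2.3 − 8.9 + 6.9 + 6.1 − 12.2 + 6.3)/7 = 0.8429
Deviations from mean: 4.5571, 1.4571, -9.7429, 6.0571, 5.2571, -13.0429, 5.4571
Numerator Σ_{t=1}^{5}(x_t−x̄)(x_{t+2}−x̄) = -137.1065
Denominator Σ(x_t−x̄)² = 382.0371
r_2 = -137.1065 / 382.0371 = -0.359

-0.359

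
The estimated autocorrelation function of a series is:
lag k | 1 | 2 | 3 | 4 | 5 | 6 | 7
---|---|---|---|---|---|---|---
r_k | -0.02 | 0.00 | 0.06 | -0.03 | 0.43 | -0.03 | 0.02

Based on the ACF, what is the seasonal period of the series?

The largest autocorrelation is r_5 = 0.43; the remaining lags stay at or below 0.06.
The dominant spike at lag 5 indicates a seasonal period of 5.

5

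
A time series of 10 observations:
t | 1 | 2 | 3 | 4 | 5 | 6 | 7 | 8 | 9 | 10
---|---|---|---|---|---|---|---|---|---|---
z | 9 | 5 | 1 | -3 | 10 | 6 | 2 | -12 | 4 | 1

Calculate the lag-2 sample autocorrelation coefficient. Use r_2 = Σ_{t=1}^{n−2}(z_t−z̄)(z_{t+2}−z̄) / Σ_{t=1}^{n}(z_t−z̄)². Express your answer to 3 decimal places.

Mean z̄ = (9 + 5 + 1 − 3 + 10 + 6 + 2 − 12 + 4 + 1)/10 = 2.3000
Numerator Σ_{t=1}^{8}(z_t−z̄)(z_{t+2}−z̄) = -89.7800
Denominator Σ(z_t−z̄)² = 364.1000
r_2 = -89.7800 / 364.1000 = -0.247

-0.247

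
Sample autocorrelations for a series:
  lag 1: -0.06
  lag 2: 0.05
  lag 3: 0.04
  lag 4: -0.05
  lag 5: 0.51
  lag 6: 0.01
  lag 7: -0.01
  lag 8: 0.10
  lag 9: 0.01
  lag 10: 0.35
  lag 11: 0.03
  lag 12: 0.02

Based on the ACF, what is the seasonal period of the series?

The largest autocorrelation is r_5 = 0.51, with a weaker echo at lag 10 (0.35); the remaining lags stay at or below 0.10.
The dominant spike at lag 5 indicates a seasonal period of 5.

5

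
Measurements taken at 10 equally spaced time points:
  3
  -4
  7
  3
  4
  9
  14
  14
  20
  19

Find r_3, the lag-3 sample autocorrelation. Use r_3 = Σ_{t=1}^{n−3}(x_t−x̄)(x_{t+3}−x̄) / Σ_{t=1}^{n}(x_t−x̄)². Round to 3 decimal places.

0.176

Mean x̄ = (3 − 4 + 7 + 3 + 4 + 9 + 14 + 14 + 20 + 19)/10 = 8.9000
Numerator Σ_{t=1}^{7}(x_t−x̄)(x_{t+3}−x̄) = 95.3700
Denominator Σ(x_t−x̄)² = 540.9000
r_3 = 95.3700 / 540.9000 = 0.176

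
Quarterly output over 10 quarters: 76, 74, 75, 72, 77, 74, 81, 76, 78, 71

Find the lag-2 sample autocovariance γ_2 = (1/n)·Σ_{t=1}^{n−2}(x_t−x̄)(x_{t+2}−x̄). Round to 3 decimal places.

Mean x̄ = (76 + 74 + 75 + 72 + 77 + 74 + 81 + 76 + 78 + 71)/10 = 75.4000
Σ_{t=1}^{8}(x_t−x̄)(x_{t+2}−x̄) = 28.6800
γ_2 = 28.6800 / 10 = 2.868

2.868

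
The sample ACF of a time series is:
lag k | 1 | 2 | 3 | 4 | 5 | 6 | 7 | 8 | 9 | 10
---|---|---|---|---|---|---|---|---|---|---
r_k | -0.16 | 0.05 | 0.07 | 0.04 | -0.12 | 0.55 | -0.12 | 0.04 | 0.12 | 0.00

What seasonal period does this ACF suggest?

The largest autocorrelation is r_6 = 0.55; the remaining lags stay at or below 0.12.
The dominant spike at lag 6 indicates a seasonal period of 6.

6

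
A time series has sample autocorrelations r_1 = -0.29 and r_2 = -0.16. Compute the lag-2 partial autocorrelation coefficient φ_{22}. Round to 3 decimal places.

-0.267

φ_{22} = (r_2 − r_1²) / (1 − r_1²)
r_1² = (-0.29)² = 0.0841
Numerator = -0.16 − 0.0841 = -0.2441; denominator = 1 − 0.0841 = 0.9159
φ_{22} = -0.2441 / 0.9159 = -0.267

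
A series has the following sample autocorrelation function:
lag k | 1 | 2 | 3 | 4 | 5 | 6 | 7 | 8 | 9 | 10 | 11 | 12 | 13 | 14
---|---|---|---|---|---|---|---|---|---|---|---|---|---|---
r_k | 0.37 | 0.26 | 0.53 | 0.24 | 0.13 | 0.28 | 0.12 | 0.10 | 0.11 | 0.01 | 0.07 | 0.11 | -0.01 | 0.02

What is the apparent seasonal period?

3

The largest autocorrelation is r_3 = 0.53; the remaining lags stay at or below 0.37. The elevated value at lag 1 (0.37), dropping to 0.26 at lag 2, reflects decaying short-term dependence rather than seasonality.
The dominant spike at lag 3 indicates a seasonal period of 3.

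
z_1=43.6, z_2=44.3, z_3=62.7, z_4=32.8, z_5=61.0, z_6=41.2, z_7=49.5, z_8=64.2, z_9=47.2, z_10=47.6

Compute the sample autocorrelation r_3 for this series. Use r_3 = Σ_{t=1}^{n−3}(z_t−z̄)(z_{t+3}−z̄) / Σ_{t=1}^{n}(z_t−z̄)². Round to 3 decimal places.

Mean z̄ = (43.6 + 44.3 + 62.7 + 32.8 + 61.0 + 41.2 + 49.5 + 64.2 + 47.2 + 47.6)/10 = 49.4100
Numerator Σ_{t=1}^{7}(z_t−z̄)(z_{t+3}−z̄) = 116.0707
Denominator Σ(z_t−z̄)² = 941.0290
r_3 = 116.0707 / 941.0290 = 0.123

0.123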